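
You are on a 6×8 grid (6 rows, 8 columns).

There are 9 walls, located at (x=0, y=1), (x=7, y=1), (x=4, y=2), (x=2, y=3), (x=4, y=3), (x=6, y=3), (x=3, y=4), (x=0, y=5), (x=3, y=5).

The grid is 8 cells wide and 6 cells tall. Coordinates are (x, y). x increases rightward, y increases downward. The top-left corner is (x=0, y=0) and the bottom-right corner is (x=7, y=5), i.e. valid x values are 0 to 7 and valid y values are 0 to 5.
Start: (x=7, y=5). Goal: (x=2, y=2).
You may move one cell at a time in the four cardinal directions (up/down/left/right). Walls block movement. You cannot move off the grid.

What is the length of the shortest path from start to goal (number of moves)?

Answer: Shortest path length: 10

Derivation:
BFS from (x=7, y=5) until reaching (x=2, y=2):
  Distance 0: (x=7, y=5)
  Distance 1: (x=7, y=4), (x=6, y=5)
  Distance 2: (x=7, y=3), (x=6, y=4), (x=5, y=5)
  Distance 3: (x=7, y=2), (x=5, y=4), (x=4, y=5)
  Distance 4: (x=6, y=2), (x=5, y=3), (x=4, y=4)
  Distance 5: (x=6, y=1), (x=5, y=2)
  Distance 6: (x=6, y=0), (x=5, y=1)
  Distance 7: (x=5, y=0), (x=7, y=0), (x=4, y=1)
  Distance 8: (x=4, y=0), (x=3, y=1)
  Distance 9: (x=3, y=0), (x=2, y=1), (x=3, y=2)
  Distance 10: (x=2, y=0), (x=1, y=1), (x=2, y=2), (x=3, y=3)  <- goal reached here
One shortest path (10 moves): (x=7, y=5) -> (x=6, y=5) -> (x=5, y=5) -> (x=5, y=4) -> (x=5, y=3) -> (x=5, y=2) -> (x=5, y=1) -> (x=4, y=1) -> (x=3, y=1) -> (x=2, y=1) -> (x=2, y=2)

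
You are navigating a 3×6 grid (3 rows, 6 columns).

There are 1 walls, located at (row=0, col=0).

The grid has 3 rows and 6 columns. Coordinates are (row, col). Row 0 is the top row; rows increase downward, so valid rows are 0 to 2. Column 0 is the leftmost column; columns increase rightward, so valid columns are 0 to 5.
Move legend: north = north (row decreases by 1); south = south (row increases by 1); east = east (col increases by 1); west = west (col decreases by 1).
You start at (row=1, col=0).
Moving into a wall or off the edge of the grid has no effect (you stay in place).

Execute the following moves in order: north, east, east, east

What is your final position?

Answer: Final position: (row=1, col=3)

Derivation:
Start: (row=1, col=0)
  north (north): blocked, stay at (row=1, col=0)
  east (east): (row=1, col=0) -> (row=1, col=1)
  east (east): (row=1, col=1) -> (row=1, col=2)
  east (east): (row=1, col=2) -> (row=1, col=3)
Final: (row=1, col=3)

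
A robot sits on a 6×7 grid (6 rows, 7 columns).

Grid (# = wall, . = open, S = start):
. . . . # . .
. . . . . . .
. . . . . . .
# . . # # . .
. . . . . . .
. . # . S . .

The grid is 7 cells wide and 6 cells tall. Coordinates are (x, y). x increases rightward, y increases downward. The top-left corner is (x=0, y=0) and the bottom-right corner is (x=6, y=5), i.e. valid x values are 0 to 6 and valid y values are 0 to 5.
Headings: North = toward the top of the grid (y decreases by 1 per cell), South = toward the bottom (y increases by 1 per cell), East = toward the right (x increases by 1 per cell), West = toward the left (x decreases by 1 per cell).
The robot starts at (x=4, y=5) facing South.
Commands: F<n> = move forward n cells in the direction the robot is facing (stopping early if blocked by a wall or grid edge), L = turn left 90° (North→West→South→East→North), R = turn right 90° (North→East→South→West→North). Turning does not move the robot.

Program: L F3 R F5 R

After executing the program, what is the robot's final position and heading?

Start: (x=4, y=5), facing South
  L: turn left, now facing East
  F3: move forward 2/3 (blocked), now at (x=6, y=5)
  R: turn right, now facing South
  F5: move forward 0/5 (blocked), now at (x=6, y=5)
  R: turn right, now facing West
Final: (x=6, y=5), facing West

Answer: Final position: (x=6, y=5), facing West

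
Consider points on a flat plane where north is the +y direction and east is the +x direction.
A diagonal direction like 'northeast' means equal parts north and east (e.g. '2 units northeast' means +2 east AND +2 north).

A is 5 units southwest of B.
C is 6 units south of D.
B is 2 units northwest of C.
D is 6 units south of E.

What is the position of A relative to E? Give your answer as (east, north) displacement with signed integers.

Place E at the origin (east=0, north=0).
  D is 6 units south of E: delta (east=+0, north=-6); D at (east=0, north=-6).
  C is 6 units south of D: delta (east=+0, north=-6); C at (east=0, north=-12).
  B is 2 units northwest of C: delta (east=-2, north=+2); B at (east=-2, north=-10).
  A is 5 units southwest of B: delta (east=-5, north=-5); A at (east=-7, north=-15).
Therefore A relative to E: (east=-7, north=-15).

Answer: A is at (east=-7, north=-15) relative to E.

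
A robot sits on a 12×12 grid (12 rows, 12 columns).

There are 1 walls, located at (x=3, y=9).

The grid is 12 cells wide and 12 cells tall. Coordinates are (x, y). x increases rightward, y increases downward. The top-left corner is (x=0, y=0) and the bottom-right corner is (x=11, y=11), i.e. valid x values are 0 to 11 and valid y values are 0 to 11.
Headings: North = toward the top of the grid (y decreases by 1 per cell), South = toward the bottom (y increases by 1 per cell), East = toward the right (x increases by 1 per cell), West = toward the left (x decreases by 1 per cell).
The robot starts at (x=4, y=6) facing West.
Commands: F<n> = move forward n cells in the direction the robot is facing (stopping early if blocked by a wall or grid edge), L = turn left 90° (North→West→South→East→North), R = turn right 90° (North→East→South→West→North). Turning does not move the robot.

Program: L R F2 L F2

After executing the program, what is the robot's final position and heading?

Answer: Final position: (x=2, y=8), facing South

Derivation:
Start: (x=4, y=6), facing West
  L: turn left, now facing South
  R: turn right, now facing West
  F2: move forward 2, now at (x=2, y=6)
  L: turn left, now facing South
  F2: move forward 2, now at (x=2, y=8)
Final: (x=2, y=8), facing South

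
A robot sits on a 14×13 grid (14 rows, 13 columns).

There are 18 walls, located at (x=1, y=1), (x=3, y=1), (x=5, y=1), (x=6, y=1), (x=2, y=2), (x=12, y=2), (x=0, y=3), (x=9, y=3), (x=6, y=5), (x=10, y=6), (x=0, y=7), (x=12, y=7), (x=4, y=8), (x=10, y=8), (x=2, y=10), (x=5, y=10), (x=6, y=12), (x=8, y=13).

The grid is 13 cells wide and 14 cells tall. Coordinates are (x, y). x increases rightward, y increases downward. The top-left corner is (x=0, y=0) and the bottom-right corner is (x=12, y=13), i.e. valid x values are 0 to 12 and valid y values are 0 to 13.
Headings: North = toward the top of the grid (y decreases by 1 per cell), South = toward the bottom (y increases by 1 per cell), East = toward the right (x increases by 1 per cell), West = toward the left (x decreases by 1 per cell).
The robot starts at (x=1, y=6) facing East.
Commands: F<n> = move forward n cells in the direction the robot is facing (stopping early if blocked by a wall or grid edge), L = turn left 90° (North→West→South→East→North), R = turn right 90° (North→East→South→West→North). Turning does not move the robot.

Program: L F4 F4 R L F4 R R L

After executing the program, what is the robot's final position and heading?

Answer: Final position: (x=1, y=2), facing East

Derivation:
Start: (x=1, y=6), facing East
  L: turn left, now facing North
  F4: move forward 4, now at (x=1, y=2)
  F4: move forward 0/4 (blocked), now at (x=1, y=2)
  R: turn right, now facing East
  L: turn left, now facing North
  F4: move forward 0/4 (blocked), now at (x=1, y=2)
  R: turn right, now facing East
  R: turn right, now facing South
  L: turn left, now facing East
Final: (x=1, y=2), facing East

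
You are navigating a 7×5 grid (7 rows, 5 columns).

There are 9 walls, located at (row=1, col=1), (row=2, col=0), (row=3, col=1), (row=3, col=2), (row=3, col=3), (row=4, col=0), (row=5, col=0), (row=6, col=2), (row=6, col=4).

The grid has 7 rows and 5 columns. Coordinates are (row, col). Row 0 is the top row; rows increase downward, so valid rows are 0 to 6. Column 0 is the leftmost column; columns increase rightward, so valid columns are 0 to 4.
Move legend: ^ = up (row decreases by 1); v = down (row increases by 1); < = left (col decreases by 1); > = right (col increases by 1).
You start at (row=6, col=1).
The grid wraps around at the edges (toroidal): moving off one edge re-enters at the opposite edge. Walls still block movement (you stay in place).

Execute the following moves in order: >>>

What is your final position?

Start: (row=6, col=1)
  [×3]> (right): blocked, stay at (row=6, col=1)
Final: (row=6, col=1)

Answer: Final position: (row=6, col=1)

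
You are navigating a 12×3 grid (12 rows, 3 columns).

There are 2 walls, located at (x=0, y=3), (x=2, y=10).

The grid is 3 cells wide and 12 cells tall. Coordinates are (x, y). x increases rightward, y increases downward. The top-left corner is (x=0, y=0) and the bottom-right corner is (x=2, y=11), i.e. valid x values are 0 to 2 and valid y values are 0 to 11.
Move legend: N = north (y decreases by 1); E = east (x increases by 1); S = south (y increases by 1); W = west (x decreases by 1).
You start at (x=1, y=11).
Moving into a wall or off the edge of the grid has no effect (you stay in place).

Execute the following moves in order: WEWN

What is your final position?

Answer: Final position: (x=0, y=10)

Derivation:
Start: (x=1, y=11)
  W (west): (x=1, y=11) -> (x=0, y=11)
  E (east): (x=0, y=11) -> (x=1, y=11)
  W (west): (x=1, y=11) -> (x=0, y=11)
  N (north): (x=0, y=11) -> (x=0, y=10)
Final: (x=0, y=10)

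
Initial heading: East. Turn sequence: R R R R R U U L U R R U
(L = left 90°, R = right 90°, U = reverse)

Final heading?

Start: East
  R (right (90° clockwise)) -> South
  R (right (90° clockwise)) -> West
  R (right (90° clockwise)) -> North
  R (right (90° clockwise)) -> East
  R (right (90° clockwise)) -> South
  U (U-turn (180°)) -> North
  U (U-turn (180°)) -> South
  L (left (90° counter-clockwise)) -> East
  U (U-turn (180°)) -> West
  R (right (90° clockwise)) -> North
  R (right (90° clockwise)) -> East
  U (U-turn (180°)) -> West
Final: West

Answer: Final heading: West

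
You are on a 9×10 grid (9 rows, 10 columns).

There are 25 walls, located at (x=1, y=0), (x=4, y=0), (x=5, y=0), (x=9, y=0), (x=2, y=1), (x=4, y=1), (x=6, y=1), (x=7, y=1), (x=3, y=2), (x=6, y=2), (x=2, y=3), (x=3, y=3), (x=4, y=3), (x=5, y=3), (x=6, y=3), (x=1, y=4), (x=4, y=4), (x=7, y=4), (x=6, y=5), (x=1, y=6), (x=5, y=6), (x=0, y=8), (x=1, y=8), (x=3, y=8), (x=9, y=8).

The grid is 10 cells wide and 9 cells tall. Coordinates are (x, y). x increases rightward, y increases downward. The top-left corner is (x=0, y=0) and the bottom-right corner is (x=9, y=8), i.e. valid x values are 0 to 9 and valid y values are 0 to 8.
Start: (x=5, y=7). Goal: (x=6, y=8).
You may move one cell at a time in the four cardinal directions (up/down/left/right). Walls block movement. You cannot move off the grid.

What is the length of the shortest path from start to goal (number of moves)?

Answer: Shortest path length: 2

Derivation:
BFS from (x=5, y=7) until reaching (x=6, y=8):
  Distance 0: (x=5, y=7)
  Distance 1: (x=4, y=7), (x=6, y=7), (x=5, y=8)
  Distance 2: (x=4, y=6), (x=6, y=6), (x=3, y=7), (x=7, y=7), (x=4, y=8), (x=6, y=8)  <- goal reached here
One shortest path (2 moves): (x=5, y=7) -> (x=6, y=7) -> (x=6, y=8)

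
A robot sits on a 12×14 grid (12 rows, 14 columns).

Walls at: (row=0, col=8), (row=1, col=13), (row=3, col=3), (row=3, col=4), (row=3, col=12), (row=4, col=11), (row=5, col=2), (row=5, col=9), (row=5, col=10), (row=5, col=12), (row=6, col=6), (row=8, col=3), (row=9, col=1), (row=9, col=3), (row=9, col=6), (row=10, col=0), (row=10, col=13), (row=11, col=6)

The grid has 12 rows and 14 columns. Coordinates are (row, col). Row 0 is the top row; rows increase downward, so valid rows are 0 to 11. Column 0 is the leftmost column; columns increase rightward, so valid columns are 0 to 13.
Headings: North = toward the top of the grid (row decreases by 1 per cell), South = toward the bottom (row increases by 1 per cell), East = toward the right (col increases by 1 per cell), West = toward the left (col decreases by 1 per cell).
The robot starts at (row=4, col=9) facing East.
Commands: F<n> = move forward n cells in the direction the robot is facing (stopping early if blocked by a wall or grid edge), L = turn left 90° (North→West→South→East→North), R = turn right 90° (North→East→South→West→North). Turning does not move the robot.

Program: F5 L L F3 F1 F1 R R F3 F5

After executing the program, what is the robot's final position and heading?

Answer: Final position: (row=4, col=10), facing East

Derivation:
Start: (row=4, col=9), facing East
  F5: move forward 1/5 (blocked), now at (row=4, col=10)
  L: turn left, now facing North
  L: turn left, now facing West
  F3: move forward 3, now at (row=4, col=7)
  F1: move forward 1, now at (row=4, col=6)
  F1: move forward 1, now at (row=4, col=5)
  R: turn right, now facing North
  R: turn right, now facing East
  F3: move forward 3, now at (row=4, col=8)
  F5: move forward 2/5 (blocked), now at (row=4, col=10)
Final: (row=4, col=10), facing East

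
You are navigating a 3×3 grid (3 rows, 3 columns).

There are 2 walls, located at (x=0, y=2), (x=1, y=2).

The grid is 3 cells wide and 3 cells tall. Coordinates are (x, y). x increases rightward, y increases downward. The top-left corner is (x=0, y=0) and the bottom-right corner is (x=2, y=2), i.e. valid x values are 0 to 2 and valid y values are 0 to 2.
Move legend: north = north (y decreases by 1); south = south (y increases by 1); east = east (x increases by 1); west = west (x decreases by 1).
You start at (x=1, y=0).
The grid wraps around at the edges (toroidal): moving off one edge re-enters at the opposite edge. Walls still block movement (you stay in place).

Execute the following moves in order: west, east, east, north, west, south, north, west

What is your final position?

Start: (x=1, y=0)
  west (west): (x=1, y=0) -> (x=0, y=0)
  east (east): (x=0, y=0) -> (x=1, y=0)
  east (east): (x=1, y=0) -> (x=2, y=0)
  north (north): (x=2, y=0) -> (x=2, y=2)
  west (west): blocked, stay at (x=2, y=2)
  south (south): (x=2, y=2) -> (x=2, y=0)
  north (north): (x=2, y=0) -> (x=2, y=2)
  west (west): blocked, stay at (x=2, y=2)
Final: (x=2, y=2)

Answer: Final position: (x=2, y=2)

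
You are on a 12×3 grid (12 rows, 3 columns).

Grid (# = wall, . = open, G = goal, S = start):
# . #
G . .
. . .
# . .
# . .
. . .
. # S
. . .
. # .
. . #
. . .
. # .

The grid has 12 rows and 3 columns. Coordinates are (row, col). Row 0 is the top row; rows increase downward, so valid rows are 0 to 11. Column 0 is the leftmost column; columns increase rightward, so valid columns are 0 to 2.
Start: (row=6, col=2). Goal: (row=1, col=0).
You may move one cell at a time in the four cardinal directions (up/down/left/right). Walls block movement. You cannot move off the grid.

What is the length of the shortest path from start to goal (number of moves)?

Answer: Shortest path length: 7

Derivation:
BFS from (row=6, col=2) until reaching (row=1, col=0):
  Distance 0: (row=6, col=2)
  Distance 1: (row=5, col=2), (row=7, col=2)
  Distance 2: (row=4, col=2), (row=5, col=1), (row=7, col=1), (row=8, col=2)
  Distance 3: (row=3, col=2), (row=4, col=1), (row=5, col=0), (row=7, col=0)
  Distance 4: (row=2, col=2), (row=3, col=1), (row=6, col=0), (row=8, col=0)
  Distance 5: (row=1, col=2), (row=2, col=1), (row=9, col=0)
  Distance 6: (row=1, col=1), (row=2, col=0), (row=9, col=1), (row=10, col=0)
  Distance 7: (row=0, col=1), (row=1, col=0), (row=10, col=1), (row=11, col=0)  <- goal reached here
One shortest path (7 moves): (row=6, col=2) -> (row=5, col=2) -> (row=5, col=1) -> (row=4, col=1) -> (row=3, col=1) -> (row=2, col=1) -> (row=2, col=0) -> (row=1, col=0)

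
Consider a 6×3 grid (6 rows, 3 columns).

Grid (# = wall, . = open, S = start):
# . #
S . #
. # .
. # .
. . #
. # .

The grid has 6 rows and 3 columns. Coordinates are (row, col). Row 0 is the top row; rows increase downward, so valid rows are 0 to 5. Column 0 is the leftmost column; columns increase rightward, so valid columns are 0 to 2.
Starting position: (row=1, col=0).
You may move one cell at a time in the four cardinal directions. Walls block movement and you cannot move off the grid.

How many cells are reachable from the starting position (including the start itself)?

BFS flood-fill from (row=1, col=0):
  Distance 0: (row=1, col=0)
  Distance 1: (row=1, col=1), (row=2, col=0)
  Distance 2: (row=0, col=1), (row=3, col=0)
  Distance 3: (row=4, col=0)
  Distance 4: (row=4, col=1), (row=5, col=0)
Total reachable: 8 (grid has 11 open cells total)

Answer: Reachable cells: 8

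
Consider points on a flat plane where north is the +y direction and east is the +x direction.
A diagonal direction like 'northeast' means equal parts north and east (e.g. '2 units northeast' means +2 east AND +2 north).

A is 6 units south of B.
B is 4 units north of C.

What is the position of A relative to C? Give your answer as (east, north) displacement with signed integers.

Place C at the origin (east=0, north=0).
  B is 4 units north of C: delta (east=+0, north=+4); B at (east=0, north=4).
  A is 6 units south of B: delta (east=+0, north=-6); A at (east=0, north=-2).
Therefore A relative to C: (east=0, north=-2).

Answer: A is at (east=0, north=-2) relative to C.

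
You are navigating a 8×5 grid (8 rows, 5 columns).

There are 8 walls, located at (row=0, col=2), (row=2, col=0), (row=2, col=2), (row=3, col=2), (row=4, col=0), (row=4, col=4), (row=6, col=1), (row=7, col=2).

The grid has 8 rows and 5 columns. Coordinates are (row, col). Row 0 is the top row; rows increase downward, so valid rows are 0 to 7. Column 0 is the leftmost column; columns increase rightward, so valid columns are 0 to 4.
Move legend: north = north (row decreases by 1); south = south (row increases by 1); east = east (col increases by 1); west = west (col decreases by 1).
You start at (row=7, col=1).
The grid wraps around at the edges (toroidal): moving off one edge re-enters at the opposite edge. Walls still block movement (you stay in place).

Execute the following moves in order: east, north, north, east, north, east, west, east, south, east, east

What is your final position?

Answer: Final position: (row=0, col=1)

Derivation:
Start: (row=7, col=1)
  east (east): blocked, stay at (row=7, col=1)
  north (north): blocked, stay at (row=7, col=1)
  north (north): blocked, stay at (row=7, col=1)
  east (east): blocked, stay at (row=7, col=1)
  north (north): blocked, stay at (row=7, col=1)
  east (east): blocked, stay at (row=7, col=1)
  west (west): (row=7, col=1) -> (row=7, col=0)
  east (east): (row=7, col=0) -> (row=7, col=1)
  south (south): (row=7, col=1) -> (row=0, col=1)
  east (east): blocked, stay at (row=0, col=1)
  east (east): blocked, stay at (row=0, col=1)
Final: (row=0, col=1)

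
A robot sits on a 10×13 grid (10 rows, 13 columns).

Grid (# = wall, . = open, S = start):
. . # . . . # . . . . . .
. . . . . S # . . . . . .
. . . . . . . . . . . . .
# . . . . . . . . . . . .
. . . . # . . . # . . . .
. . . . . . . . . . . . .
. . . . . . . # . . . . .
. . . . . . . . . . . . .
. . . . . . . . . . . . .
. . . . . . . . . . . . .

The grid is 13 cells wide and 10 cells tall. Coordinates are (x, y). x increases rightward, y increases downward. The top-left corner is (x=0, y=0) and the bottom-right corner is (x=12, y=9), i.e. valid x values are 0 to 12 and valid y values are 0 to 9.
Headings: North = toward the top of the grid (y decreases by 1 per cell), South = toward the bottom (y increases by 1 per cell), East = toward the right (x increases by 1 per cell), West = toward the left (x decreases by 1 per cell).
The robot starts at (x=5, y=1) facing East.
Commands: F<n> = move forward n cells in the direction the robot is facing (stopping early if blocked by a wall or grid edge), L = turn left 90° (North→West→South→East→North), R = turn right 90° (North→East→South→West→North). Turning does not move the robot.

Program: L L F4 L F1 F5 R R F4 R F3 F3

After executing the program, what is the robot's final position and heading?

Start: (x=5, y=1), facing East
  L: turn left, now facing North
  L: turn left, now facing West
  F4: move forward 4, now at (x=1, y=1)
  L: turn left, now facing South
  F1: move forward 1, now at (x=1, y=2)
  F5: move forward 5, now at (x=1, y=7)
  R: turn right, now facing West
  R: turn right, now facing North
  F4: move forward 4, now at (x=1, y=3)
  R: turn right, now facing East
  F3: move forward 3, now at (x=4, y=3)
  F3: move forward 3, now at (x=7, y=3)
Final: (x=7, y=3), facing East

Answer: Final position: (x=7, y=3), facing East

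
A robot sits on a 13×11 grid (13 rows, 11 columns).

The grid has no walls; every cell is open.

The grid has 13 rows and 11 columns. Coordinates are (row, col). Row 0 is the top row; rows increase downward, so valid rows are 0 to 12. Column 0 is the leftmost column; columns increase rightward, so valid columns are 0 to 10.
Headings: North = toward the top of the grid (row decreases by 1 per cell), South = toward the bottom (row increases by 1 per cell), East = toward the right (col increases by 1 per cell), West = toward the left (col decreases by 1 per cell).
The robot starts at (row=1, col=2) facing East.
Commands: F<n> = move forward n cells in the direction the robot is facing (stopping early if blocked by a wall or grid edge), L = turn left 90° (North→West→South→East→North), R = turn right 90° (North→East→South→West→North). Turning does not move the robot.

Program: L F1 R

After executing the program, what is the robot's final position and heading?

Start: (row=1, col=2), facing East
  L: turn left, now facing North
  F1: move forward 1, now at (row=0, col=2)
  R: turn right, now facing East
Final: (row=0, col=2), facing East

Answer: Final position: (row=0, col=2), facing East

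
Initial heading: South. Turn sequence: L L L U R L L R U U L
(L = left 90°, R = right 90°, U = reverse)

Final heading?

Answer: Final heading: North

Derivation:
Start: South
  L (left (90° counter-clockwise)) -> East
  L (left (90° counter-clockwise)) -> North
  L (left (90° counter-clockwise)) -> West
  U (U-turn (180°)) -> East
  R (right (90° clockwise)) -> South
  L (left (90° counter-clockwise)) -> East
  L (left (90° counter-clockwise)) -> North
  R (right (90° clockwise)) -> East
  U (U-turn (180°)) -> West
  U (U-turn (180°)) -> East
  L (left (90° counter-clockwise)) -> North
Final: North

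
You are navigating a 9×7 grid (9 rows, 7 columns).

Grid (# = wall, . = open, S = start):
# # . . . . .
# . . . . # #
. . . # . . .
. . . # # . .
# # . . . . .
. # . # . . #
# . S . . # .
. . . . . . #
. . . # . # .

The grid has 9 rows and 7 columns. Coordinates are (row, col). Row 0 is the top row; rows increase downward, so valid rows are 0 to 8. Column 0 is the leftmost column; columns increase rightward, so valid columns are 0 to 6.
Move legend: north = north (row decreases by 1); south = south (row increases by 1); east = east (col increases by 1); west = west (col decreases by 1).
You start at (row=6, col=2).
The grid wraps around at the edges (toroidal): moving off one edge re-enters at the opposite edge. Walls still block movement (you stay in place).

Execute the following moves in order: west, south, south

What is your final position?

Answer: Final position: (row=8, col=1)

Derivation:
Start: (row=6, col=2)
  west (west): (row=6, col=2) -> (row=6, col=1)
  south (south): (row=6, col=1) -> (row=7, col=1)
  south (south): (row=7, col=1) -> (row=8, col=1)
Final: (row=8, col=1)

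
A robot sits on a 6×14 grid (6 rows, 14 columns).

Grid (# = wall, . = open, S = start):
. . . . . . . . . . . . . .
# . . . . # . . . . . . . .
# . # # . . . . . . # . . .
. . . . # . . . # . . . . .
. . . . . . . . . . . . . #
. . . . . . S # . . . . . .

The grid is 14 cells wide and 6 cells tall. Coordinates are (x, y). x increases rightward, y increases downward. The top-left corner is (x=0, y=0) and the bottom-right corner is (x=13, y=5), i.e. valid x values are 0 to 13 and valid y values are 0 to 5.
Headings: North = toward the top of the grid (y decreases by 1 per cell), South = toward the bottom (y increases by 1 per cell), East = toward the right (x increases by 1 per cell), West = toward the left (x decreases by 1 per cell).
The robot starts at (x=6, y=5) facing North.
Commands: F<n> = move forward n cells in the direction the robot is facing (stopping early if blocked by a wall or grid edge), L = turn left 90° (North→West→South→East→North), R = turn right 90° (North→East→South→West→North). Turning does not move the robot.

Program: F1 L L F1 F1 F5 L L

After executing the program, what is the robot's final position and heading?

Start: (x=6, y=5), facing North
  F1: move forward 1, now at (x=6, y=4)
  L: turn left, now facing West
  L: turn left, now facing South
  F1: move forward 1, now at (x=6, y=5)
  F1: move forward 0/1 (blocked), now at (x=6, y=5)
  F5: move forward 0/5 (blocked), now at (x=6, y=5)
  L: turn left, now facing East
  L: turn left, now facing North
Final: (x=6, y=5), facing North

Answer: Final position: (x=6, y=5), facing North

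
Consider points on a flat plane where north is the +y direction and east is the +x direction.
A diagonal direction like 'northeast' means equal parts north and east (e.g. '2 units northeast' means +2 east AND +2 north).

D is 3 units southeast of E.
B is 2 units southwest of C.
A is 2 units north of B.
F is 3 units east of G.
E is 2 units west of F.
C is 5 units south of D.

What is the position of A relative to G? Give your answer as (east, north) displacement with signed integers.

Answer: A is at (east=2, north=-8) relative to G.

Derivation:
Place G at the origin (east=0, north=0).
  F is 3 units east of G: delta (east=+3, north=+0); F at (east=3, north=0).
  E is 2 units west of F: delta (east=-2, north=+0); E at (east=1, north=0).
  D is 3 units southeast of E: delta (east=+3, north=-3); D at (east=4, north=-3).
  C is 5 units south of D: delta (east=+0, north=-5); C at (east=4, north=-8).
  B is 2 units southwest of C: delta (east=-2, north=-2); B at (east=2, north=-10).
  A is 2 units north of B: delta (east=+0, north=+2); A at (east=2, north=-8).
Therefore A relative to G: (east=2, north=-8).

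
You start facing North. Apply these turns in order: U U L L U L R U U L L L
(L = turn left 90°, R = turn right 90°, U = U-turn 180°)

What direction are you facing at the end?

Answer: Final heading: East

Derivation:
Start: North
  U (U-turn (180°)) -> South
  U (U-turn (180°)) -> North
  L (left (90° counter-clockwise)) -> West
  L (left (90° counter-clockwise)) -> South
  U (U-turn (180°)) -> North
  L (left (90° counter-clockwise)) -> West
  R (right (90° clockwise)) -> North
  U (U-turn (180°)) -> South
  U (U-turn (180°)) -> North
  L (left (90° counter-clockwise)) -> West
  L (left (90° counter-clockwise)) -> South
  L (left (90° counter-clockwise)) -> East
Final: East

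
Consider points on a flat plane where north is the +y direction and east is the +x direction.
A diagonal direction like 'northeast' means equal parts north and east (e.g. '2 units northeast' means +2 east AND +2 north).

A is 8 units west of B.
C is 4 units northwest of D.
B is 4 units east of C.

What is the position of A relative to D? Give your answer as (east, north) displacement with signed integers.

Answer: A is at (east=-8, north=4) relative to D.

Derivation:
Place D at the origin (east=0, north=0).
  C is 4 units northwest of D: delta (east=-4, north=+4); C at (east=-4, north=4).
  B is 4 units east of C: delta (east=+4, north=+0); B at (east=0, north=4).
  A is 8 units west of B: delta (east=-8, north=+0); A at (east=-8, north=4).
Therefore A relative to D: (east=-8, north=4).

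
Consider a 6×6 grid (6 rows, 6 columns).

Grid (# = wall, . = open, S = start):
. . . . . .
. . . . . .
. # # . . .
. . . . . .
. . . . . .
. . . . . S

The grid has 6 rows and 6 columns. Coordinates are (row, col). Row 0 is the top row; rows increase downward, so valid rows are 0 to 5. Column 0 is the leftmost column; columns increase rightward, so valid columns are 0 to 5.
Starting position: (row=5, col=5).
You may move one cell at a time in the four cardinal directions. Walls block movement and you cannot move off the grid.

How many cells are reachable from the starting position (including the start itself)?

BFS flood-fill from (row=5, col=5):
  Distance 0: (row=5, col=5)
  Distance 1: (row=4, col=5), (row=5, col=4)
  Distance 2: (row=3, col=5), (row=4, col=4), (row=5, col=3)
  Distance 3: (row=2, col=5), (row=3, col=4), (row=4, col=3), (row=5, col=2)
  Distance 4: (row=1, col=5), (row=2, col=4), (row=3, col=3), (row=4, col=2), (row=5, col=1)
  Distance 5: (row=0, col=5), (row=1, col=4), (row=2, col=3), (row=3, col=2), (row=4, col=1), (row=5, col=0)
  Distance 6: (row=0, col=4), (row=1, col=3), (row=3, col=1), (row=4, col=0)
  Distance 7: (row=0, col=3), (row=1, col=2), (row=3, col=0)
  Distance 8: (row=0, col=2), (row=1, col=1), (row=2, col=0)
  Distance 9: (row=0, col=1), (row=1, col=0)
  Distance 10: (row=0, col=0)
Total reachable: 34 (grid has 34 open cells total)

Answer: Reachable cells: 34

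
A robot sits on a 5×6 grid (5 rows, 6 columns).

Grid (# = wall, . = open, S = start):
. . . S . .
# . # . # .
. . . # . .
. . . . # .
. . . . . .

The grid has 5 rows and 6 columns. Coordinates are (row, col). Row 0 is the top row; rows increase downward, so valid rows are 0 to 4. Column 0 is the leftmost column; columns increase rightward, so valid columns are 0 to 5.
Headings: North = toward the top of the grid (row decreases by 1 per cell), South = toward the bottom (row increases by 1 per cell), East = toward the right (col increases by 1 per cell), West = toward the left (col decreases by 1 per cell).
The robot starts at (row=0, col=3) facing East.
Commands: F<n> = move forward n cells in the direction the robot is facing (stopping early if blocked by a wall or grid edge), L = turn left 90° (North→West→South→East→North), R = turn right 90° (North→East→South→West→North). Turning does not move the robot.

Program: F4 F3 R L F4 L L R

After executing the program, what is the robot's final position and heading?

Answer: Final position: (row=0, col=5), facing North

Derivation:
Start: (row=0, col=3), facing East
  F4: move forward 2/4 (blocked), now at (row=0, col=5)
  F3: move forward 0/3 (blocked), now at (row=0, col=5)
  R: turn right, now facing South
  L: turn left, now facing East
  F4: move forward 0/4 (blocked), now at (row=0, col=5)
  L: turn left, now facing North
  L: turn left, now facing West
  R: turn right, now facing North
Final: (row=0, col=5), facing North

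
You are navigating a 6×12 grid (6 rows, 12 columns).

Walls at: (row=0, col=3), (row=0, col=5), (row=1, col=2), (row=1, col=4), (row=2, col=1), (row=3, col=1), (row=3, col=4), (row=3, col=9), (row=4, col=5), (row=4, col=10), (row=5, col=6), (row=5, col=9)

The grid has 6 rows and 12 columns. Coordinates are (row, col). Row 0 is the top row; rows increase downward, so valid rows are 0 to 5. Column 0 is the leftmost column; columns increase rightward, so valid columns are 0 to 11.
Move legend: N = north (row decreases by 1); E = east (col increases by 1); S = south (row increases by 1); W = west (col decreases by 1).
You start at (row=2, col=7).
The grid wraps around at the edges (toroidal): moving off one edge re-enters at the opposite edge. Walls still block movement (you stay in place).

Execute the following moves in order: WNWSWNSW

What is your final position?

Answer: Final position: (row=2, col=3)

Derivation:
Start: (row=2, col=7)
  W (west): (row=2, col=7) -> (row=2, col=6)
  N (north): (row=2, col=6) -> (row=1, col=6)
  W (west): (row=1, col=6) -> (row=1, col=5)
  S (south): (row=1, col=5) -> (row=2, col=5)
  W (west): (row=2, col=5) -> (row=2, col=4)
  N (north): blocked, stay at (row=2, col=4)
  S (south): blocked, stay at (row=2, col=4)
  W (west): (row=2, col=4) -> (row=2, col=3)
Final: (row=2, col=3)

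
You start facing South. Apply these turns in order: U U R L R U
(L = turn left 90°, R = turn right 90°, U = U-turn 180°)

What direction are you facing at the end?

Answer: Final heading: East

Derivation:
Start: South
  U (U-turn (180°)) -> North
  U (U-turn (180°)) -> South
  R (right (90° clockwise)) -> West
  L (left (90° counter-clockwise)) -> South
  R (right (90° clockwise)) -> West
  U (U-turn (180°)) -> East
Final: East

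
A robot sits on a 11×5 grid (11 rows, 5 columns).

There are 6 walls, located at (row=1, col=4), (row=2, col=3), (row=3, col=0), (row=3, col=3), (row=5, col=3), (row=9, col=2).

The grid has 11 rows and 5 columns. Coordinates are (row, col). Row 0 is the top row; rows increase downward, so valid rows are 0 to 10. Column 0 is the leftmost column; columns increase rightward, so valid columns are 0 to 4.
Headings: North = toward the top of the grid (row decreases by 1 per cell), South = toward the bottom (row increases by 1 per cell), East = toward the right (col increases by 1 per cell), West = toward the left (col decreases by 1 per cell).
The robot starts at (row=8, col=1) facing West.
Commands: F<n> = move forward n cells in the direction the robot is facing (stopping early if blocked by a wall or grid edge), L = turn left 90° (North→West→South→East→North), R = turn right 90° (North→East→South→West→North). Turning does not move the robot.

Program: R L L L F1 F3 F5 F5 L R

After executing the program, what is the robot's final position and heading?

Answer: Final position: (row=8, col=4), facing East

Derivation:
Start: (row=8, col=1), facing West
  R: turn right, now facing North
  L: turn left, now facing West
  L: turn left, now facing South
  L: turn left, now facing East
  F1: move forward 1, now at (row=8, col=2)
  F3: move forward 2/3 (blocked), now at (row=8, col=4)
  F5: move forward 0/5 (blocked), now at (row=8, col=4)
  F5: move forward 0/5 (blocked), now at (row=8, col=4)
  L: turn left, now facing North
  R: turn right, now facing East
Final: (row=8, col=4), facing East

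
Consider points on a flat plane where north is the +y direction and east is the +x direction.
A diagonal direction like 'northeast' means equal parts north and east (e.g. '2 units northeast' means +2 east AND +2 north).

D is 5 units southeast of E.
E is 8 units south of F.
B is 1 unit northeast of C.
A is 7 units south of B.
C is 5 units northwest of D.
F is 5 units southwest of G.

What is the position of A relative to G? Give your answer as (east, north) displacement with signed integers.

Place G at the origin (east=0, north=0).
  F is 5 units southwest of G: delta (east=-5, north=-5); F at (east=-5, north=-5).
  E is 8 units south of F: delta (east=+0, north=-8); E at (east=-5, north=-13).
  D is 5 units southeast of E: delta (east=+5, north=-5); D at (east=0, north=-18).
  C is 5 units northwest of D: delta (east=-5, north=+5); C at (east=-5, north=-13).
  B is 1 unit northeast of C: delta (east=+1, north=+1); B at (east=-4, north=-12).
  A is 7 units south of B: delta (east=+0, north=-7); A at (east=-4, north=-19).
Therefore A relative to G: (east=-4, north=-19).

Answer: A is at (east=-4, north=-19) relative to G.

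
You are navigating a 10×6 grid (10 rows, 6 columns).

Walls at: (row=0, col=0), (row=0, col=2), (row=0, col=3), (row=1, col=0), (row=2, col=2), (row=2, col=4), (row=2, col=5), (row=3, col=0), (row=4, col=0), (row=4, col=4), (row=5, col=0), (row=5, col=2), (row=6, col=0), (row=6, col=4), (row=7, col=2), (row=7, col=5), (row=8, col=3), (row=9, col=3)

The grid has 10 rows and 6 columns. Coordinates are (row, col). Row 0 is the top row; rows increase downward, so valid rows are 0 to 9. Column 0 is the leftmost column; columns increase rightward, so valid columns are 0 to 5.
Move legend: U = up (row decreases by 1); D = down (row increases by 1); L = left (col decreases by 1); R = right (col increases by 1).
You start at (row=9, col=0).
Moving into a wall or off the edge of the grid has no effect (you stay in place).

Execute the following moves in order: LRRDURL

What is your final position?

Start: (row=9, col=0)
  L (left): blocked, stay at (row=9, col=0)
  R (right): (row=9, col=0) -> (row=9, col=1)
  R (right): (row=9, col=1) -> (row=9, col=2)
  D (down): blocked, stay at (row=9, col=2)
  U (up): (row=9, col=2) -> (row=8, col=2)
  R (right): blocked, stay at (row=8, col=2)
  L (left): (row=8, col=2) -> (row=8, col=1)
Final: (row=8, col=1)

Answer: Final position: (row=8, col=1)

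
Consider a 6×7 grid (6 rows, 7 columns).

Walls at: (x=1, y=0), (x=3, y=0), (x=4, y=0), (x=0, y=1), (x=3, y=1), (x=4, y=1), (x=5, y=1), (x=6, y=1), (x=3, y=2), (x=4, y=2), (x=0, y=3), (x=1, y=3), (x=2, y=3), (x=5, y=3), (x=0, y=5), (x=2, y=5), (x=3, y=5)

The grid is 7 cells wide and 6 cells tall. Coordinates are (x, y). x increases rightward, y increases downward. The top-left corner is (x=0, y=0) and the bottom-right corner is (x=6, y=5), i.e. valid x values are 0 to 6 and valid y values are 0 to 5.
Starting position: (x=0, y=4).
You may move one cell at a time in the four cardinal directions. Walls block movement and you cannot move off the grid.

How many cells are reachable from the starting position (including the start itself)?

Answer: Reachable cells: 16

Derivation:
BFS flood-fill from (x=0, y=4):
  Distance 0: (x=0, y=4)
  Distance 1: (x=1, y=4)
  Distance 2: (x=2, y=4), (x=1, y=5)
  Distance 3: (x=3, y=4)
  Distance 4: (x=3, y=3), (x=4, y=4)
  Distance 5: (x=4, y=3), (x=5, y=4), (x=4, y=5)
  Distance 6: (x=6, y=4), (x=5, y=5)
  Distance 7: (x=6, y=3), (x=6, y=5)
  Distance 8: (x=6, y=2)
  Distance 9: (x=5, y=2)
Total reachable: 16 (grid has 25 open cells total)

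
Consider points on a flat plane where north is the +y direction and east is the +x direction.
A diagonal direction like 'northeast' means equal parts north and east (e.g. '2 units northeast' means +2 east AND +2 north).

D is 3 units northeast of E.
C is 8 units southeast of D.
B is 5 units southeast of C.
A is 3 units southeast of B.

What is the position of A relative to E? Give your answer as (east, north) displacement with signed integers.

Answer: A is at (east=19, north=-13) relative to E.

Derivation:
Place E at the origin (east=0, north=0).
  D is 3 units northeast of E: delta (east=+3, north=+3); D at (east=3, north=3).
  C is 8 units southeast of D: delta (east=+8, north=-8); C at (east=11, north=-5).
  B is 5 units southeast of C: delta (east=+5, north=-5); B at (east=16, north=-10).
  A is 3 units southeast of B: delta (east=+3, north=-3); A at (east=19, north=-13).
Therefore A relative to E: (east=19, north=-13).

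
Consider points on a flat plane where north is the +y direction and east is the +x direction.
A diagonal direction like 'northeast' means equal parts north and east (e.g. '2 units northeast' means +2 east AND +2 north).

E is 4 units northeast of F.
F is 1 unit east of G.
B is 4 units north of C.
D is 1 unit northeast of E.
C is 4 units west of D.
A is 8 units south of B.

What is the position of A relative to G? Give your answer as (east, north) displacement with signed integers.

Answer: A is at (east=2, north=1) relative to G.

Derivation:
Place G at the origin (east=0, north=0).
  F is 1 unit east of G: delta (east=+1, north=+0); F at (east=1, north=0).
  E is 4 units northeast of F: delta (east=+4, north=+4); E at (east=5, north=4).
  D is 1 unit northeast of E: delta (east=+1, north=+1); D at (east=6, north=5).
  C is 4 units west of D: delta (east=-4, north=+0); C at (east=2, north=5).
  B is 4 units north of C: delta (east=+0, north=+4); B at (east=2, north=9).
  A is 8 units south of B: delta (east=+0, north=-8); A at (east=2, north=1).
Therefore A relative to G: (east=2, north=1).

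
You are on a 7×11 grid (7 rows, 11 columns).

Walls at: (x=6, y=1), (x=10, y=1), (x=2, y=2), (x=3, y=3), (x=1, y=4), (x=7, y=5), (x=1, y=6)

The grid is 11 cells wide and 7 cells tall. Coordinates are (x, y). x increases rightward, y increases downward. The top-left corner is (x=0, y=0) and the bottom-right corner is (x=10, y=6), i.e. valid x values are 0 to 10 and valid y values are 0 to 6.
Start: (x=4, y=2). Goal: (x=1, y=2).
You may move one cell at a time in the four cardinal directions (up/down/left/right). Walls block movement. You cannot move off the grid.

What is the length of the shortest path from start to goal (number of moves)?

Answer: Shortest path length: 5

Derivation:
BFS from (x=4, y=2) until reaching (x=1, y=2):
  Distance 0: (x=4, y=2)
  Distance 1: (x=4, y=1), (x=3, y=2), (x=5, y=2), (x=4, y=3)
  Distance 2: (x=4, y=0), (x=3, y=1), (x=5, y=1), (x=6, y=2), (x=5, y=3), (x=4, y=4)
  Distance 3: (x=3, y=0), (x=5, y=0), (x=2, y=1), (x=7, y=2), (x=6, y=3), (x=3, y=4), (x=5, y=4), (x=4, y=5)
  Distance 4: (x=2, y=0), (x=6, y=0), (x=1, y=1), (x=7, y=1), (x=8, y=2), (x=7, y=3), (x=2, y=4), (x=6, y=4), (x=3, y=5), (x=5, y=5), (x=4, y=6)
  Distance 5: (x=1, y=0), (x=7, y=0), (x=0, y=1), (x=8, y=1), (x=1, y=2), (x=9, y=2), (x=2, y=3), (x=8, y=3), (x=7, y=4), (x=2, y=5), (x=6, y=5), (x=3, y=6), (x=5, y=6)  <- goal reached here
One shortest path (5 moves): (x=4, y=2) -> (x=3, y=2) -> (x=3, y=1) -> (x=2, y=1) -> (x=1, y=1) -> (x=1, y=2)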